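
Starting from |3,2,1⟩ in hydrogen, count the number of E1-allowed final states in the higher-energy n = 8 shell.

5

E1 requires Δl = ±1, so l_f ∈ {1, 3}; with 0 ≤ l_f ≤ n_f−1 = 7, the allowed l_f values are {1, 3}.
For l_f = 1: m_f ∈ {m_i−1, m_i, m_i+1} ∩ [−1, 1] = {0, 1} → 2 states.
For l_f = 3: m_f ∈ {m_i−1, m_i, m_i+1} ∩ [−3, 3] = {0, 1, 2} → 3 states.
Total: 5.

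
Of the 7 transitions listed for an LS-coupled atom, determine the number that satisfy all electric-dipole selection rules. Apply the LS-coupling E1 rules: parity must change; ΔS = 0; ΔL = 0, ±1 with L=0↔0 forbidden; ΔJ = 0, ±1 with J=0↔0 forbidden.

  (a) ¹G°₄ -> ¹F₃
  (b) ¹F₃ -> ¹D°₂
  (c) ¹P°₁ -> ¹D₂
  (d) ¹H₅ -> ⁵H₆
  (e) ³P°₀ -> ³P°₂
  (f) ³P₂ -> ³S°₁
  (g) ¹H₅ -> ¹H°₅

5

(a) allowed
(b) allowed
(c) allowed
(d) forbidden (parity, ΔS fail)
(e) forbidden (parity, ΔJ fail)
(f) allowed
(g) allowed
Total allowed: 5 of 7.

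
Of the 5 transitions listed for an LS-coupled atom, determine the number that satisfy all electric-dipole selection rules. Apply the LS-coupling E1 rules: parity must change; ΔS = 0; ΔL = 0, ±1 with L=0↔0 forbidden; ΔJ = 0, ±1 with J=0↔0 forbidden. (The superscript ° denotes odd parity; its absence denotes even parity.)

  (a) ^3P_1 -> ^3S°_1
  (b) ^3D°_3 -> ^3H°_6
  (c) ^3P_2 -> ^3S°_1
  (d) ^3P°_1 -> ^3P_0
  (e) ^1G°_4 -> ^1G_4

(a) allowed
(b) forbidden (parity, ΔL, ΔJ fail)
(c) allowed
(d) allowed
(e) allowed
Total allowed: 4 of 5.

4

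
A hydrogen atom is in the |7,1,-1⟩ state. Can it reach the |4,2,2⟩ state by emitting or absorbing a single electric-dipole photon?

forbidden

Initial l = 1, final l = 2, so Δl = +1. E1 requires Δl = ±1: passes.
Δm_l = 2 − (-1) = +3. E1 requires Δm_l = 0, ±1: fails.
The transition is electric-dipole forbidden.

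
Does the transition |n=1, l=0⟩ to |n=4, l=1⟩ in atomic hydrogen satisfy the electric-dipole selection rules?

Initial l = 0, final l = 1, so Δl = +1. E1 requires Δl = ±1: satisfied.
All E1 selection rules are satisfied.

allowed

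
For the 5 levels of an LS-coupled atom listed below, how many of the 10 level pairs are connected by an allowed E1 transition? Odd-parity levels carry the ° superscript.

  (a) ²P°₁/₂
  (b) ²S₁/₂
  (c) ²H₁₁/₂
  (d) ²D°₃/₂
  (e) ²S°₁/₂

1

(a)–(b): allowed.
(a)–(c): forbidden (ΔL, ΔJ).
(a)–(d): forbidden (parity).
(a)–(e): forbidden (parity).
(b)–(c): forbidden (parity, ΔL, ΔJ).
(b)–(d): forbidden (ΔL).
(b)–(e): forbidden (ΔL).
(c)–(d): forbidden (ΔL, ΔJ).
(c)–(e): forbidden (ΔL, ΔJ).
(d)–(e): forbidden (parity, ΔL).
Allowed pairs: 1 of 10.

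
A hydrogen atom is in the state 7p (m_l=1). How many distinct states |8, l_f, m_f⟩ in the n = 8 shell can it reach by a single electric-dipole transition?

4

E1 requires Δl = ±1, so l_f ∈ {0, 2}; with 0 ≤ l_f ≤ n_f−1 = 7, the allowed l_f values are {0, 2}.
For l_f = 0: m_f ∈ {m_i−1, m_i, m_i+1} ∩ [−0, 0] = {0} → 1 state.
For l_f = 2: m_f ∈ {m_i−1, m_i, m_i+1} ∩ [−2, 2] = {0, 1, 2} → 3 states.
Total: 4.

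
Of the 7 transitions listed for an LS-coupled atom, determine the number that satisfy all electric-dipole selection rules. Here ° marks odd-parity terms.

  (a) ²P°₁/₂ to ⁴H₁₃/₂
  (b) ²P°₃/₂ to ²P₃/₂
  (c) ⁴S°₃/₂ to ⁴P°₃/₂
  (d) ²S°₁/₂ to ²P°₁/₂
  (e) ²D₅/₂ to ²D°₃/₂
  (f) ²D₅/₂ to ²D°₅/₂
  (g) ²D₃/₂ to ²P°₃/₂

4

(a) forbidden (ΔS, ΔL, ΔJ fail)
(b) allowed
(c) forbidden (parity fails)
(d) forbidden (parity fails)
(e) allowed
(f) allowed
(g) allowed
Total allowed: 4 of 7.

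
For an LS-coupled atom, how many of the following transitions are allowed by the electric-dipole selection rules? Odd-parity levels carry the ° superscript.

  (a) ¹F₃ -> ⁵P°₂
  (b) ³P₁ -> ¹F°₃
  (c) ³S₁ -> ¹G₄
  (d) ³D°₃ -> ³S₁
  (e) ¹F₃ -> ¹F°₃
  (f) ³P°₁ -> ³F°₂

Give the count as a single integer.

(a) forbidden (ΔS, ΔL fail)
(b) forbidden (ΔS, ΔL, ΔJ fail)
(c) forbidden (parity, ΔS, ΔL, ΔJ fail)
(d) forbidden (ΔL, ΔJ fail)
(e) allowed
(f) forbidden (parity, ΔL fail)
Total allowed: 1 of 6.

1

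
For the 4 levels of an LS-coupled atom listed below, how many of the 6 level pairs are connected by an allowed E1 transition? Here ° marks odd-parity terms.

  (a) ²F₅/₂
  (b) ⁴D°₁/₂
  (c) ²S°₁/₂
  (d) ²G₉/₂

(a)–(b): forbidden (ΔS, ΔJ).
(a)–(c): forbidden (ΔL, ΔJ).
(a)–(d): forbidden (parity, ΔJ).
(b)–(c): forbidden (parity, ΔS, ΔL).
(b)–(d): forbidden (ΔS, ΔL, ΔJ).
(c)–(d): forbidden (ΔL, ΔJ).
Allowed pairs: 0 of 6.

0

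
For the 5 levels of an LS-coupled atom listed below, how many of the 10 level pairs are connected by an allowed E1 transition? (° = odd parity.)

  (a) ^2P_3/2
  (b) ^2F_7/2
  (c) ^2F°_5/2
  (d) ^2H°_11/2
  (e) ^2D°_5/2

(a)–(b): forbidden (parity, ΔL, ΔJ).
(a)–(c): forbidden (ΔL).
(a)–(d): forbidden (ΔL, ΔJ).
(a)–(e): allowed.
(b)–(c): allowed.
(b)–(d): forbidden (ΔL, ΔJ).
(b)–(e): allowed.
(c)–(d): forbidden (parity, ΔL, ΔJ).
(c)–(e): forbidden (parity).
(d)–(e): forbidden (parity, ΔL, ΔJ).
Allowed pairs: 3 of 10.

3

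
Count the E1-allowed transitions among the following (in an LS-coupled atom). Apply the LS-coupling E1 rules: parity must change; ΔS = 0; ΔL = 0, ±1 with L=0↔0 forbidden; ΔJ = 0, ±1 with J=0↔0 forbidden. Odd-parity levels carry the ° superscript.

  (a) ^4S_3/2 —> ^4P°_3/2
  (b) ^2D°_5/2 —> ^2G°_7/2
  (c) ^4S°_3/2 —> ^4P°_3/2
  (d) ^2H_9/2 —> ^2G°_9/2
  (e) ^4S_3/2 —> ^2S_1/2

(a) allowed
(b) forbidden (parity, ΔL fail)
(c) forbidden (parity fails)
(d) allowed
(e) forbidden (parity, ΔS, ΔL fail)
Total allowed: 2 of 5.

2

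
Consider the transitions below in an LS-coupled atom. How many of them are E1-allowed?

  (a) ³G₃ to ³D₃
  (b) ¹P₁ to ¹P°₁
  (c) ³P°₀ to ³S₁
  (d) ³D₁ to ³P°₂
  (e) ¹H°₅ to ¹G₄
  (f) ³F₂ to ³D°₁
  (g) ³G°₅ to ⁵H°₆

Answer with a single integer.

(a) forbidden (parity, ΔL fail)
(b) allowed
(c) allowed
(d) allowed
(e) allowed
(f) allowed
(g) forbidden (parity, ΔS fail)
Total allowed: 5 of 7.

5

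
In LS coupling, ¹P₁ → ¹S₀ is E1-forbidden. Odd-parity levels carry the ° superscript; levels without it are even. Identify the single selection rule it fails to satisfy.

Reading off the term symbols: S 0→0, L 1→0, J 1→0, parity even→even.
Parity must change: even → even — fails.
ΔS = 0: S: 0 → 0 — ok.
ΔL = 0, ±1 (not L=0↔0): L: 1 → 0, ΔL = -1 — ok.
ΔJ = 0, ±1 (not J=0↔0): J: 1 → 0, ΔJ = -1 — ok.

parity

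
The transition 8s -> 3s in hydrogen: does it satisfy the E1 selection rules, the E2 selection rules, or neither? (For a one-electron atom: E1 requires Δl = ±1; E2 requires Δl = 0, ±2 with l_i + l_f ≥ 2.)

Δl = 0 − 0 = +0; l_i + l_f = 0.
E1 (Δl = ±1): not satisfied.
E2 (Δl = 0,±2, l_i+l_f ≥ 2): not satisfied.

neither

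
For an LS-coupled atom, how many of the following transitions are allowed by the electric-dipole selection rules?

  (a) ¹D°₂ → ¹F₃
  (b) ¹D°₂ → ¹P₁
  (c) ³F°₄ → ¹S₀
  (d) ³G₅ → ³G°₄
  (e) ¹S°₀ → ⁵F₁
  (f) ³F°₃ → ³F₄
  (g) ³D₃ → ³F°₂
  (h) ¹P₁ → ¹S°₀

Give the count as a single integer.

(a) allowed
(b) allowed
(c) forbidden (ΔS, ΔL, ΔJ fail)
(d) allowed
(e) forbidden (ΔS, ΔL fail)
(f) allowed
(g) allowed
(h) allowed
Total allowed: 6 of 8.

6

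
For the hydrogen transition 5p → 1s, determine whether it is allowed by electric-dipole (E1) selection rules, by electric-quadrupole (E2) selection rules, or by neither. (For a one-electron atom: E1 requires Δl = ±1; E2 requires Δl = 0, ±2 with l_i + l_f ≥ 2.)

E1

Δl = 0 − 1 = -1; l_i + l_f = 1.
E1 (Δl = ±1): satisfied.
E2 (Δl = 0,±2, l_i+l_f ≥ 2): not satisfied.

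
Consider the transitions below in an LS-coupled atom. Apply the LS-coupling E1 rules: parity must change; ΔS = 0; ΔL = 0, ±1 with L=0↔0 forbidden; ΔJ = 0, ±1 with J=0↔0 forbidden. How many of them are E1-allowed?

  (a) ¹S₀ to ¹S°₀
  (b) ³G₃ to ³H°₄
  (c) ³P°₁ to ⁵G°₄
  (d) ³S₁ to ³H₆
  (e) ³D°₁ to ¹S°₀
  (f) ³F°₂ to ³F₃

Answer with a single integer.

(a) forbidden (ΔL, ΔJ fail)
(b) allowed
(c) forbidden (parity, ΔS, ΔL, ΔJ fail)
(d) forbidden (parity, ΔL, ΔJ fail)
(e) forbidden (parity, ΔS, ΔL fail)
(f) allowed
Total allowed: 2 of 6.

2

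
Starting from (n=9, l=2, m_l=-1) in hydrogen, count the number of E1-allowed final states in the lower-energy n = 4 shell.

5

E1 requires Δl = ±1, so l_f ∈ {1, 3}; with 0 ≤ l_f ≤ n_f−1 = 3, the allowed l_f values are {1, 3}.
For l_f = 1: m_f ∈ {m_i−1, m_i, m_i+1} ∩ [−1, 1] = {-1, 0} → 2 states.
For l_f = 3: m_f ∈ {m_i−1, m_i, m_i+1} ∩ [−3, 3] = {-2, -1, 0} → 3 states.
Total: 5.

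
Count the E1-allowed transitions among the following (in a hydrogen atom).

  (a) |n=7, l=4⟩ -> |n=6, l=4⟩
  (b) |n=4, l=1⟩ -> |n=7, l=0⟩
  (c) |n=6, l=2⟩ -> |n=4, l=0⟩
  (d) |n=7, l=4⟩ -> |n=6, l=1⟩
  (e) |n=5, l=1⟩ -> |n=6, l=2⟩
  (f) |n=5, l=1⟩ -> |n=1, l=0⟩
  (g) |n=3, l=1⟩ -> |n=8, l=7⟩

(a) forbidden — Δl = +0 (E1 requires Δl = ±1)
(b) allowed
(c) forbidden — Δl = -2 (E1 requires Δl = ±1)
(d) forbidden — Δl = -3 (E1 requires Δl = ±1)
(e) allowed
(f) allowed
(g) forbidden — Δl = +6 (E1 requires Δl = ±1)
Total allowed: 3 of 7.

3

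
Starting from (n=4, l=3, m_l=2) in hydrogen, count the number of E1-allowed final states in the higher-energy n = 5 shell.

E1 requires Δl = ±1, so l_f ∈ {2, 4}; with 0 ≤ l_f ≤ n_f−1 = 4, the allowed l_f values are {2, 4}.
For l_f = 2: m_f ∈ {m_i−1, m_i, m_i+1} ∩ [−2, 2] = {1, 2} → 2 states.
For l_f = 4: m_f ∈ {m_i−1, m_i, m_i+1} ∩ [−4, 4] = {1, 2, 3} → 3 states.
Total: 5.

5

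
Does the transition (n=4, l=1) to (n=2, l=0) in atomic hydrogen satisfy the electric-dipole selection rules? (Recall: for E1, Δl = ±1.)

allowed

Initial l = 1, final l = 0, so Δl = -1. E1 requires Δl = ±1: ✓.
All E1 selection rules are satisfied.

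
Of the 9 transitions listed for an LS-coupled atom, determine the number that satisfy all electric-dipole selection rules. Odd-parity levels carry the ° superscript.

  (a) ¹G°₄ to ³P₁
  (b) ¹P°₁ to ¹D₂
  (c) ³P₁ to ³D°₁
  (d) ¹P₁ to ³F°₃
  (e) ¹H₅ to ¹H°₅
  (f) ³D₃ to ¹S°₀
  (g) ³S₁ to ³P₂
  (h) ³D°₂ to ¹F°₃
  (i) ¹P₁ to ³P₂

(a) forbidden (ΔS, ΔL, ΔJ fail)
(b) allowed
(c) allowed
(d) forbidden (ΔS, ΔL, ΔJ fail)
(e) allowed
(f) forbidden (ΔS, ΔL, ΔJ fail)
(g) forbidden (parity fails)
(h) forbidden (parity, ΔS fail)
(i) forbidden (parity, ΔS fail)
Total allowed: 3 of 9.

3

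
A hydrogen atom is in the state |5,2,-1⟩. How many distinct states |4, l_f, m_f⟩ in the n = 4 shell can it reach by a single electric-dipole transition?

E1 requires Δl = ±1, so l_f ∈ {1, 3}; with 0 ≤ l_f ≤ n_f−1 = 3, the allowed l_f values are {1, 3}.
For l_f = 1: m_f ∈ {m_i−1, m_i, m_i+1} ∩ [−1, 1] = {-1, 0} → 2 states.
For l_f = 3: m_f ∈ {m_i−1, m_i, m_i+1} ∩ [−3, 3] = {-2, -1, 0} → 3 states.
Total: 5.

5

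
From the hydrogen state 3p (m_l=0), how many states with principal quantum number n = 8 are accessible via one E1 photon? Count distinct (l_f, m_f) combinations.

4

E1 requires Δl = ±1, so l_f ∈ {0, 2}; with 0 ≤ l_f ≤ n_f−1 = 7, the allowed l_f values are {0, 2}.
For l_f = 0: m_f ∈ {m_i−1, m_i, m_i+1} ∩ [−0, 0] = {0} → 1 state.
For l_f = 2: m_f ∈ {m_i−1, m_i, m_i+1} ∩ [−2, 2] = {-1, 0, 1} → 3 states.
Total: 4.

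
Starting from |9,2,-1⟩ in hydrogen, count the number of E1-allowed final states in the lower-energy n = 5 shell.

E1 requires Δl = ±1, so l_f ∈ {1, 3}; with 0 ≤ l_f ≤ n_f−1 = 4, the allowed l_f values are {1, 3}.
For l_f = 1: m_f ∈ {m_i−1, m_i, m_i+1} ∩ [−1, 1] = {-1, 0} → 2 states.
For l_f = 3: m_f ∈ {m_i−1, m_i, m_i+1} ∩ [−3, 3] = {-2, -1, 0} → 3 states.
Total: 5.

5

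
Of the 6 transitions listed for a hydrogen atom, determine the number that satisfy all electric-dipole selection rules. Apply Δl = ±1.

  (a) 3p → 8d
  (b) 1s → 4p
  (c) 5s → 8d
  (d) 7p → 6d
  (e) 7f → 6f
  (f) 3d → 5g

(a) allowed
(b) allowed
(c) forbidden — Δl = +2 (E1 requires Δl = ±1)
(d) allowed
(e) forbidden — Δl = +0 (E1 requires Δl = ±1)
(f) forbidden — Δl = +2 (E1 requires Δl = ±1)
Total allowed: 3 of 6.

3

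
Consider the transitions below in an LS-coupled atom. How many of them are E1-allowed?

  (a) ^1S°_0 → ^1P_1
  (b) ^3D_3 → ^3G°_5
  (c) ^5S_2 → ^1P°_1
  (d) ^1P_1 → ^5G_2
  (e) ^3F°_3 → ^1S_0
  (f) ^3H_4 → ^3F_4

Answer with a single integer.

(a) allowed
(b) forbidden (ΔL, ΔJ fail)
(c) forbidden (ΔS fails)
(d) forbidden (parity, ΔS, ΔL fail)
(e) forbidden (ΔS, ΔL, ΔJ fail)
(f) forbidden (parity, ΔL fail)
Total allowed: 1 of 6.

1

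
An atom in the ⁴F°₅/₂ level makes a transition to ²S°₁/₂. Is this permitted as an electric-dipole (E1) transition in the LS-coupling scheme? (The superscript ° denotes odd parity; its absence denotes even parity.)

Initial level: S=3/2, L=3, J=5/2, parity odd. Final level: S=1/2, L=0, J=1/2, parity odd.
ΔJ = 0, ±1 (not J=0↔0): J: 5/2 → 1/2, ΔJ = -2 — fails.
Parity must change: odd → odd — fails.
ΔS = 0: S: 3/2 → 1/2 — fails.
ΔL = 0, ±1 (not L=0↔0): L: 3 → 0, ΔL = -3 — fails.
Rule(s) violated: parity, ΔS, ΔL, ΔJ.

forbidden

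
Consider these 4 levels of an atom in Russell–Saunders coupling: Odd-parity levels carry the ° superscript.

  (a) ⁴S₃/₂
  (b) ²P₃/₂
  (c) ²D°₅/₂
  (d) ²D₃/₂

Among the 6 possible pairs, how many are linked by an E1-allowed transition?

2

(a)–(b): forbidden (parity, ΔS).
(a)–(c): forbidden (ΔS, ΔL).
(a)–(d): forbidden (parity, ΔS, ΔL).
(b)–(c): allowed.
(b)–(d): forbidden (parity).
(c)–(d): allowed.
Allowed pairs: 2 of 6.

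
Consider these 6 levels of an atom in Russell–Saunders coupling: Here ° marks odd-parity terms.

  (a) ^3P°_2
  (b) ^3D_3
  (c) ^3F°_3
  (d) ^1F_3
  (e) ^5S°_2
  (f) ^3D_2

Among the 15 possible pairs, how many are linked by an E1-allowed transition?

(a)–(b): allowed.
(a)–(c): forbidden (parity, ΔL).
(a)–(d): forbidden (ΔS, ΔL).
(a)–(e): forbidden (parity, ΔS).
(a)–(f): allowed.
(b)–(c): allowed.
(b)–(d): forbidden (parity, ΔS).
(b)–(e): forbidden (ΔS, ΔL).
(b)–(f): forbidden (parity).
(c)–(d): forbidden (ΔS).
(c)–(e): forbidden (parity, ΔS, ΔL).
(c)–(f): allowed.
(d)–(e): forbidden (ΔS, ΔL).
(d)–(f): forbidden (parity, ΔS).
(e)–(f): forbidden (ΔS, ΔL).
Allowed pairs: 4 of 15.

4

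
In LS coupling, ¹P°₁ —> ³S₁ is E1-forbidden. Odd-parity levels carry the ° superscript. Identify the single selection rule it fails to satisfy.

Parity must change: odd → even — satisfied.
ΔS = 0: S: 0 → 1 — violated.
ΔL = 0, ±1 (not L=0↔0): L: 1 → 0, ΔL = -1 — satisfied.
ΔJ = 0, ±1 (not J=0↔0): J: 1 → 1, ΔJ = +0 — satisfied.

the ΔS = 0 rule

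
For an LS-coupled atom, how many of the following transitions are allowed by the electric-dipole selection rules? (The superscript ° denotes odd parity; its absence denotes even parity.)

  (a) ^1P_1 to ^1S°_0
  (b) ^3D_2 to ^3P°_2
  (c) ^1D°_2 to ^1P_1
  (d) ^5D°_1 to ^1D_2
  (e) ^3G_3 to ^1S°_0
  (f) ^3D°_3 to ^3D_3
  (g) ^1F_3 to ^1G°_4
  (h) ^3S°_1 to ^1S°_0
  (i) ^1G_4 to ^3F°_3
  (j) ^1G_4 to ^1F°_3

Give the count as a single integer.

(a) allowed
(b) allowed
(c) allowed
(d) forbidden (ΔS fails)
(e) forbidden (ΔS, ΔL, ΔJ fail)
(f) allowed
(g) allowed
(h) forbidden (parity, ΔS, ΔL fail)
(i) forbidden (ΔS fails)
(j) allowed
Total allowed: 6 of 10.

6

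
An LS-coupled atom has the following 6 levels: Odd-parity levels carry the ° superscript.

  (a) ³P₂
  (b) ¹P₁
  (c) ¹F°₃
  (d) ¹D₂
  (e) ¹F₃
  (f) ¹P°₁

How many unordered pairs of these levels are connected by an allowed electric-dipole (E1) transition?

(a)–(b): forbidden (parity, ΔS).
(a)–(c): forbidden (ΔS, ΔL).
(a)–(d): forbidden (parity, ΔS).
(a)–(e): forbidden (parity, ΔS, ΔL).
(a)–(f): forbidden (ΔS).
(b)–(c): forbidden (ΔL, ΔJ).
(b)–(d): forbidden (parity).
(b)–(e): forbidden (parity, ΔL, ΔJ).
(b)–(f): allowed.
(c)–(d): allowed.
(c)–(e): allowed.
(c)–(f): forbidden (parity, ΔL, ΔJ).
(d)–(e): forbidden (parity).
(d)–(f): allowed.
(e)–(f): forbidden (ΔL, ΔJ).
Allowed pairs: 4 of 15.

4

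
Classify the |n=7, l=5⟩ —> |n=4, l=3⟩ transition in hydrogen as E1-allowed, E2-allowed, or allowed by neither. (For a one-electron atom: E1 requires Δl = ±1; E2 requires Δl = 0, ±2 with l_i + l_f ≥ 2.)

E2

Δl = 3 − 5 = -2; l_i + l_f = 8.
E1 (Δl = ±1): not satisfied.
E2 (Δl = 0,±2, l_i+l_f ≥ 2): satisfied.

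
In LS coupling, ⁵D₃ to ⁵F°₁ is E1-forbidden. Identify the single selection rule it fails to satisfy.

the ΔJ = 0, ±1 rule

ΔS = 0: S: 2 → 2 — passes.
ΔJ = 0, ±1 (not J=0↔0): J: 3 → 1, ΔJ = -2 — fails.
Parity must change: even → odd — passes.
ΔL = 0, ±1 (not L=0↔0): L: 2 → 3, ΔL = +1 — passes.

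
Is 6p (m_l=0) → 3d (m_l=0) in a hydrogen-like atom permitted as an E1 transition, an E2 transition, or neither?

Δl = 2 − 1 = +1; l_i + l_f = 3.
Δm_l = +0.
E1 (Δl = ±1, |Δm_l| ≤ 1): satisfied.
E2 (Δl = 0,±2, l_i+l_f ≥ 2, |Δm_l| ≤ 2): not satisfied.

E1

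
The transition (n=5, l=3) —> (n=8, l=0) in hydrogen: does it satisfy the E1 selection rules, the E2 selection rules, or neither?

Δl = 0 − 3 = -3; l_i + l_f = 3.
E1 (Δl = ±1): not satisfied.
E2 (Δl = 0,±2, l_i+l_f ≥ 2): not satisfied.

neither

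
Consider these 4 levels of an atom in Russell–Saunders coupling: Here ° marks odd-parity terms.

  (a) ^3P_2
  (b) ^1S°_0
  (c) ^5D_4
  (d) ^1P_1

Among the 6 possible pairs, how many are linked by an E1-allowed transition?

1

(a)–(b): forbidden (ΔS, ΔJ).
(a)–(c): forbidden (parity, ΔS, ΔJ).
(a)–(d): forbidden (parity, ΔS).
(b)–(c): forbidden (ΔS, ΔL, ΔJ).
(b)–(d): allowed.
(c)–(d): forbidden (parity, ΔS, ΔJ).
Allowed pairs: 1 of 6.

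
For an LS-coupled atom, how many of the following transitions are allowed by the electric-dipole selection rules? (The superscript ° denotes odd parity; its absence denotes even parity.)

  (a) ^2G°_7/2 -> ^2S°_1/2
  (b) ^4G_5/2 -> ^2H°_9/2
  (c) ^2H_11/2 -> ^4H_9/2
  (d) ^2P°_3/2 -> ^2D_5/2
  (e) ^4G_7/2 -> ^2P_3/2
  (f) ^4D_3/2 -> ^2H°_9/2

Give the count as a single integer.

1

(a) forbidden (parity, ΔL, ΔJ fail)
(b) forbidden (ΔS, ΔJ fail)
(c) forbidden (parity, ΔS fail)
(d) allowed
(e) forbidden (parity, ΔS, ΔL, ΔJ fail)
(f) forbidden (ΔS, ΔL, ΔJ fail)
Total allowed: 1 of 6.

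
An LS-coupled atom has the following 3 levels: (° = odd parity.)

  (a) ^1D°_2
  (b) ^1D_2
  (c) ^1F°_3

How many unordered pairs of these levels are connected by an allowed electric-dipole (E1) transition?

(a)–(b): allowed.
(a)–(c): forbidden (parity).
(b)–(c): allowed.
Allowed pairs: 2 of 3.

2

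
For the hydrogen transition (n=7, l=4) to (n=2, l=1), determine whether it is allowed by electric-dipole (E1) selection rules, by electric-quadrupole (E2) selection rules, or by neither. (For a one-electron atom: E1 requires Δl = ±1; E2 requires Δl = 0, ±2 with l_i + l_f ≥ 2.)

neither

Δl = 1 − 4 = -3; l_i + l_f = 5.
E1 (Δl = ±1): not satisfied.
E2 (Δl = 0,±2, l_i+l_f ≥ 2): not satisfied.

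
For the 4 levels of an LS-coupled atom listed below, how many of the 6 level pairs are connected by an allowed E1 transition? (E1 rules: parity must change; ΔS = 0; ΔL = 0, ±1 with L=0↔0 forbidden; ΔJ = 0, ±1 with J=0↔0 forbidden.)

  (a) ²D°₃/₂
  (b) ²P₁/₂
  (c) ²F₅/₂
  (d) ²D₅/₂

3

(a)–(b): allowed.
(a)–(c): allowed.
(a)–(d): allowed.
(b)–(c): forbidden (parity, ΔL, ΔJ).
(b)–(d): forbidden (parity, ΔJ).
(c)–(d): forbidden (parity).
Allowed pairs: 3 of 6.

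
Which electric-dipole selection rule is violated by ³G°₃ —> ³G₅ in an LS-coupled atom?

Reading off the term symbols: S 1→1, L 4→4, J 3→5, parity odd→even.
Parity must change: odd → even — satisfied.
ΔL = 0, ±1 (not L=0↔0): L: 4 → 4, ΔL = +0 — satisfied.
ΔS = 0: S: 1 → 1 — satisfied.
ΔJ = 0, ±1 (not J=0↔0): J: 3 → 5, ΔJ = +2 — violated.

the ΔJ = 0, ±1 rule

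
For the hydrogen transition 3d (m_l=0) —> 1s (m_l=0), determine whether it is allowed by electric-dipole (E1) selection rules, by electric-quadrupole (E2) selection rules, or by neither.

Δl = 0 − 2 = -2; l_i + l_f = 2.
Δm_l = +0.
E1 (Δl = ±1, |Δm_l| ≤ 1): not satisfied.
E2 (Δl = 0,±2, l_i+l_f ≥ 2, |Δm_l| ≤ 2): satisfied.

E2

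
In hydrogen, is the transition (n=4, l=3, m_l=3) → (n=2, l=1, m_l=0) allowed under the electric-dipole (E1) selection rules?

forbidden

Initial l = 3, final l = 1, so Δl = -2. E1 requires Δl = ±1: violated.
Δm_l = 0 − (3) = -3. E1 requires Δm_l = 0, ±1: violated.
The transition is electric-dipole forbidden.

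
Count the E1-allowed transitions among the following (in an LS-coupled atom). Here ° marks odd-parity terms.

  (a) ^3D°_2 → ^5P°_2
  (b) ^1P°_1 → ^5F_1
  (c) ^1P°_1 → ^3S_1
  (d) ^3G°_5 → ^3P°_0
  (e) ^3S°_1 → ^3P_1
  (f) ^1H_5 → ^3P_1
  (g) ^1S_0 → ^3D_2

1

(a) forbidden (parity, ΔS fail)
(b) forbidden (ΔS, ΔL fail)
(c) forbidden (ΔS fails)
(d) forbidden (parity, ΔL, ΔJ fail)
(e) allowed
(f) forbidden (parity, ΔS, ΔL, ΔJ fail)
(g) forbidden (parity, ΔS, ΔL, ΔJ fail)
Total allowed: 1 of 7.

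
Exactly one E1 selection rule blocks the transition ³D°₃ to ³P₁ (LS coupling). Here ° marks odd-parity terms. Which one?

Reading off the term symbols: S 1→1, L 2→1, J 3→1, parity odd→even.
Parity must change: odd → even — satisfied.
ΔS = 0: S: 1 → 1 — satisfied.
ΔL = 0, ±1 (not L=0↔0): L: 2 → 1, ΔL = -1 — satisfied.
ΔJ = 0, ±1 (not J=0↔0): J: 3 → 1, ΔJ = -2 — violated.

the ΔJ = 0, ±1 rule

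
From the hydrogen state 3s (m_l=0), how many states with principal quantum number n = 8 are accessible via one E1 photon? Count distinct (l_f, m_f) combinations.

E1 requires Δl = ±1, so l_f ∈ {-1, 1}; with 0 ≤ l_f ≤ n_f−1 = 7, the allowed l_f values are {1}.
For l_f = 1: m_f ∈ {m_i−1, m_i, m_i+1} ∩ [−1, 1] = {-1, 0, 1} → 3 states.
Total: 3.

3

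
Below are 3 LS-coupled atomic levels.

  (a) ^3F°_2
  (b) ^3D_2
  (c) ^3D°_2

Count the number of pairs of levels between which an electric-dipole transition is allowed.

(a)–(b): allowed.
(a)–(c): forbidden (parity).
(b)–(c): allowed.
Allowed pairs: 2 of 3.

2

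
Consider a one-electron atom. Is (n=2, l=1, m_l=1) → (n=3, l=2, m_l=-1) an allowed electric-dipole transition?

l: 1 → 2 (Δl = +1). Δl = ±1 satisfied.
m_l: 1 → -1 (Δm_l = -2). |Δm_l| ≤ 1 violated.
The transition is electric-dipole forbidden.

forbidden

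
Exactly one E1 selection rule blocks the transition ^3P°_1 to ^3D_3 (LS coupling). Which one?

the ΔJ = 0, ±1 rule

Reading off the term symbols: S 1→1, L 1→2, J 1→3, parity odd→even.
ΔL = 0, ±1 (not L=0↔0): L: 1 → 2, ΔL = +1 — satisfied.
ΔJ = 0, ±1 (not J=0↔0): J: 1 → 3, ΔJ = +2 — violated.
ΔS = 0: S: 1 → 1 — satisfied.
Parity must change: odd → even — satisfied.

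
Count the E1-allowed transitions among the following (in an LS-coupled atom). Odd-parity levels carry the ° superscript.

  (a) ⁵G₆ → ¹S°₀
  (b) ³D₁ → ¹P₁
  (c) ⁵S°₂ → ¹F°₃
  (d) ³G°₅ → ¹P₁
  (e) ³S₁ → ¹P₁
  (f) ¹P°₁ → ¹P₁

(a) forbidden (ΔS, ΔL, ΔJ fail)
(b) forbidden (parity, ΔS fail)
(c) forbidden (parity, ΔS, ΔL fail)
(d) forbidden (ΔS, ΔL, ΔJ fail)
(e) forbidden (parity, ΔS fail)
(f) allowed
Total allowed: 1 of 6.

1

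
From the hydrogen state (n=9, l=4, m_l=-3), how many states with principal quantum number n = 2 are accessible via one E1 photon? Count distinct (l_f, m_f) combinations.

0

E1 requires l_f ∈ {3, 5}, but neither lies in [0, 1], so no final state is reachable.
Total: 0.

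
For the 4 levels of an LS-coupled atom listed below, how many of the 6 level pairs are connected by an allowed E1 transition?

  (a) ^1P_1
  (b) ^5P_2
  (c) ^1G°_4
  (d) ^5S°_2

1

(a)–(b): forbidden (parity, ΔS).
(a)–(c): forbidden (ΔL, ΔJ).
(a)–(d): forbidden (ΔS).
(b)–(c): forbidden (ΔS, ΔL, ΔJ).
(b)–(d): allowed.
(c)–(d): forbidden (parity, ΔS, ΔL, ΔJ).
Allowed pairs: 1 of 6.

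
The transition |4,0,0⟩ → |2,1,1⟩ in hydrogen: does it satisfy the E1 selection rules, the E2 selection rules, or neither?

E1

Δl = 1 − 0 = +1; l_i + l_f = 1.
Δm_l = +1.
E1 (Δl = ±1, |Δm_l| ≤ 1): satisfied.
E2 (Δl = 0,±2, l_i+l_f ≥ 2, |Δm_l| ≤ 2): not satisfied.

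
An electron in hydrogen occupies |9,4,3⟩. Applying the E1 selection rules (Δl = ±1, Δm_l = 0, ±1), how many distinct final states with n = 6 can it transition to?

E1 requires Δl = ±1, so l_f ∈ {3, 5}; with 0 ≤ l_f ≤ n_f−1 = 5, the allowed l_f values are {3, 5}.
For l_f = 3: m_f ∈ {m_i−1, m_i, m_i+1} ∩ [−3, 3] = {2, 3} → 2 states.
For l_f = 5: m_f ∈ {m_i−1, m_i, m_i+1} ∩ [−5, 5] = {2, 3, 4} → 3 states.
Total: 5.

5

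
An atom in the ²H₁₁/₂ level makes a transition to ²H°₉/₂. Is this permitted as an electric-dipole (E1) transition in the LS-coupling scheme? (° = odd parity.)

Parity must change: even → odd — satisfied.
ΔS = 0: S: 1/2 → 1/2 — satisfied.
ΔL = 0, ±1 (not L=0↔0): L: 5 → 5, ΔL = +0 — satisfied.
ΔJ = 0, ±1 (not J=0↔0): J: 11/2 → 9/2, ΔJ = -1 — satisfied.
All four E1 rules are satisfied.

allowed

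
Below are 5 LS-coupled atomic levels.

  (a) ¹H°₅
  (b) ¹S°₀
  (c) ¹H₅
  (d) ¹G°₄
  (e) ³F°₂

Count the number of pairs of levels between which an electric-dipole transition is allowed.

(a)–(b): forbidden (parity, ΔL, ΔJ).
(a)–(c): allowed.
(a)–(d): forbidden (parity).
(a)–(e): forbidden (parity, ΔS, ΔL, ΔJ).
(b)–(c): forbidden (ΔL, ΔJ).
(b)–(d): forbidden (parity, ΔL, ΔJ).
(b)–(e): forbidden (parity, ΔS, ΔL, ΔJ).
(c)–(d): allowed.
(c)–(e): forbidden (ΔS, ΔL, ΔJ).
(d)–(e): forbidden (parity, ΔS, ΔJ).
Allowed pairs: 2 of 10.

2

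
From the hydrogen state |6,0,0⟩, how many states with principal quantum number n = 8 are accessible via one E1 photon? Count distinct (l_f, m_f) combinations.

3

E1 requires Δl = ±1, so l_f ∈ {-1, 1}; with 0 ≤ l_f ≤ n_f−1 = 7, the allowed l_f values are {1}.
For l_f = 1: m_f ∈ {m_i−1, m_i, m_i+1} ∩ [−1, 1] = {-1, 0, 1} → 3 states.
Total: 3.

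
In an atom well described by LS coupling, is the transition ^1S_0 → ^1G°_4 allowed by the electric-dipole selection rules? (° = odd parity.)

forbidden

Reading off the term symbols: S 0→0, L 0→4, J 0→4, parity even→odd.
Parity must change: even → odd — satisfied.
ΔS = 0: S: 0 → 0 — satisfied.
ΔL = 0, ±1 (not L=0↔0): L: 0 → 4, ΔL = +4 — violated.
ΔJ = 0, ±1 (not J=0↔0): J: 0 → 4, ΔJ = +4 — violated.
Rule(s) violated: ΔL, ΔJ.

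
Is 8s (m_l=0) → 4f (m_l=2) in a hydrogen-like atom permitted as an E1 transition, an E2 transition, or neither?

Δl = 3 − 0 = +3; l_i + l_f = 3.
Δm_l = +2.
E1 (Δl = ±1, |Δm_l| ≤ 1): not satisfied.
E2 (Δl = 0,±2, l_i+l_f ≥ 2, |Δm_l| ≤ 2): not satisfied.

neither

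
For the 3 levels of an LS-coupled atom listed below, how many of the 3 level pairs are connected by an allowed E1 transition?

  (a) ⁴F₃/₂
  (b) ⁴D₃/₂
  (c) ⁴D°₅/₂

2

(a)–(b): forbidden (parity).
(a)–(c): allowed.
(b)–(c): allowed.
Allowed pairs: 2 of 3.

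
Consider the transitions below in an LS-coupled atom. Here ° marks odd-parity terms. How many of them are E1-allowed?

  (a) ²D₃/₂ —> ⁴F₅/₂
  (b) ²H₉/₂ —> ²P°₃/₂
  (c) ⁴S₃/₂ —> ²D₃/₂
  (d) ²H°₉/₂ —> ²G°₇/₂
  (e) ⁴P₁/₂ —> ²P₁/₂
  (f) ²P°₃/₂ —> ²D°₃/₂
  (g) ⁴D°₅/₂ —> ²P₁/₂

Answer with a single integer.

0

(a) forbidden (parity, ΔS fail)
(b) forbidden (ΔL, ΔJ fail)
(c) forbidden (parity, ΔS, ΔL fail)
(d) forbidden (parity fails)
(e) forbidden (parity, ΔS fail)
(f) forbidden (parity fails)
(g) forbidden (ΔS, ΔJ fail)
Total allowed: 0 of 7.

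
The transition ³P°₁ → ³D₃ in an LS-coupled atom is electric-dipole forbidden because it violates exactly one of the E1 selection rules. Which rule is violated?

Reading off the term symbols: S 1→1, L 1→2, J 1→3, parity odd→even.
Parity must change: odd → even — passes.
ΔS = 0: S: 1 → 1 — passes.
ΔL = 0, ±1 (not L=0↔0): L: 1 → 2, ΔL = +1 — passes.
ΔJ = 0, ±1 (not J=0↔0): J: 1 → 3, ΔJ = +2 — fails.

the ΔJ = 0, ±1 rule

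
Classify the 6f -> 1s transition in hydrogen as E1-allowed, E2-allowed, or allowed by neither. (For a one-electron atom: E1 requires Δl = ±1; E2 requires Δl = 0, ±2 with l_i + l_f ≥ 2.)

neither

Δl = 0 − 3 = -3; l_i + l_f = 3.
E1 (Δl = ±1): not satisfied.
E2 (Δl = 0,±2, l_i+l_f ≥ 2): not satisfied.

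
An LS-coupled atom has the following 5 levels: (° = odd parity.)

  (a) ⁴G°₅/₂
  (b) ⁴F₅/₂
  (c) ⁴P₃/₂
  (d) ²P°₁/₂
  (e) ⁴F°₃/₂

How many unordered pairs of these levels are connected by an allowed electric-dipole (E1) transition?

(a)–(b): allowed.
(a)–(c): forbidden (ΔL).
(a)–(d): forbidden (parity, ΔS, ΔL, ΔJ).
(a)–(e): forbidden (parity).
(b)–(c): forbidden (parity, ΔL).
(b)–(d): forbidden (ΔS, ΔL, ΔJ).
(b)–(e): allowed.
(c)–(d): forbidden (ΔS).
(c)–(e): forbidden (ΔL).
(d)–(e): forbidden (parity, ΔS, ΔL).
Allowed pairs: 2 of 10.

2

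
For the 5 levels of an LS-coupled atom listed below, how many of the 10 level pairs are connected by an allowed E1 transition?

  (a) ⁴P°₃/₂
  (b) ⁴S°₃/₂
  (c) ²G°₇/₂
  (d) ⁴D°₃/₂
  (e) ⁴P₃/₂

3

(a)–(b): forbidden (parity).
(a)–(c): forbidden (parity, ΔS, ΔL, ΔJ).
(a)–(d): forbidden (parity).
(a)–(e): allowed.
(b)–(c): forbidden (parity, ΔS, ΔL, ΔJ).
(b)–(d): forbidden (parity, ΔL).
(b)–(e): allowed.
(c)–(d): forbidden (parity, ΔS, ΔL, ΔJ).
(c)–(e): forbidden (ΔS, ΔL, ΔJ).
(d)–(e): allowed.
Allowed pairs: 3 of 10.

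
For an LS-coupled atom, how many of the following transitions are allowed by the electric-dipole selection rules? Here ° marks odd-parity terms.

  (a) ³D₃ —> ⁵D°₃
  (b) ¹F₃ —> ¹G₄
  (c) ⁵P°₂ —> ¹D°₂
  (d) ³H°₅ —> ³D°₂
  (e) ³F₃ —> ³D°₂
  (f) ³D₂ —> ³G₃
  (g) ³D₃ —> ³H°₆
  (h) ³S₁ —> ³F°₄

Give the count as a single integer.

1

(a) forbidden (ΔS fails)
(b) forbidden (parity fails)
(c) forbidden (parity, ΔS fail)
(d) forbidden (parity, ΔL, ΔJ fail)
(e) allowed
(f) forbidden (parity, ΔL fail)
(g) forbidden (ΔL, ΔJ fail)
(h) forbidden (ΔL, ΔJ fail)
Total allowed: 1 of 8.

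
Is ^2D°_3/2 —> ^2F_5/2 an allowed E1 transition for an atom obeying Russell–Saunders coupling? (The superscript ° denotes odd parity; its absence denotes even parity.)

allowed

ΔJ = 0, ±1 (not J=0↔0): J: 3/2 → 5/2, ΔJ = +1 — ok.
ΔL = 0, ±1 (not L=0↔0): L: 2 → 3, ΔL = +1 — ok.
Parity must change: odd → even — ok.
ΔS = 0: S: 1/2 → 1/2 — ok.
All four E1 rules are satisfied.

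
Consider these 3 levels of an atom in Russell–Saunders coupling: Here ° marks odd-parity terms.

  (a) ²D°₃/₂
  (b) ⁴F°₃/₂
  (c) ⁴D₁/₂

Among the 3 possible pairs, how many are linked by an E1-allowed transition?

(a)–(b): forbidden (parity, ΔS).
(a)–(c): forbidden (ΔS).
(b)–(c): allowed.
Allowed pairs: 1 of 3.

1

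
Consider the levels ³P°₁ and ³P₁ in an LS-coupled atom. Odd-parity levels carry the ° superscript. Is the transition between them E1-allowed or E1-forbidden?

Parity must change: odd → even — ✓.
ΔS = 0: S: 1 → 1 — ✓.
ΔL = 0, ±1 (not L=0↔0): L: 1 → 1, ΔL = +0 — ✓.
ΔJ = 0, ±1 (not J=0↔0): J: 1 → 1, ΔJ = +0 — ✓.
All four E1 rules are satisfied.

allowed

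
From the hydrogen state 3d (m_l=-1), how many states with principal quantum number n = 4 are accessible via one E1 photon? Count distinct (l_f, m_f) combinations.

5

E1 requires Δl = ±1, so l_f ∈ {1, 3}; with 0 ≤ l_f ≤ n_f−1 = 3, the allowed l_f values are {1, 3}.
For l_f = 1: m_f ∈ {m_i−1, m_i, m_i+1} ∩ [−1, 1] = {-1, 0} → 2 states.
For l_f = 3: m_f ∈ {m_i−1, m_i, m_i+1} ∩ [−3, 3] = {-2, -1, 0} → 3 states.
Total: 5.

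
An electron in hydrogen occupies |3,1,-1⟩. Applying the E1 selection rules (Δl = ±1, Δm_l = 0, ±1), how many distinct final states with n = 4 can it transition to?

4

E1 requires Δl = ±1, so l_f ∈ {0, 2}; with 0 ≤ l_f ≤ n_f−1 = 3, the allowed l_f values are {0, 2}.
For l_f = 0: m_f ∈ {m_i−1, m_i, m_i+1} ∩ [−0, 0] = {0} → 1 state.
For l_f = 2: m_f ∈ {m_i−1, m_i, m_i+1} ∩ [−2, 2] = {-2, -1, 0} → 3 states.
Total: 4.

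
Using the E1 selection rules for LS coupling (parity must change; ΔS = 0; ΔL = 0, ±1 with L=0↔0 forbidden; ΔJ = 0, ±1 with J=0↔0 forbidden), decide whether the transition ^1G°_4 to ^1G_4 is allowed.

allowed

ΔJ = 0, ±1 (not J=0↔0): J: 4 → 4, ΔJ = +0 — ok.
Parity must change: odd → even — ok.
ΔL = 0, ±1 (not L=0↔0): L: 4 → 4, ΔL = +0 — ok.
ΔS = 0: S: 0 → 0 — ok.
All four E1 rules are satisfied.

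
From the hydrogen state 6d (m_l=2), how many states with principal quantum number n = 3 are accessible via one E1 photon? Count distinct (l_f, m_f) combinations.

E1 requires Δl = ±1, so l_f ∈ {1, 3}; with 0 ≤ l_f ≤ n_f−1 = 2, the allowed l_f values are {1}.
For l_f = 1: m_f ∈ {m_i−1, m_i, m_i+1} ∩ [−1, 1] = {1} → 1 state.
Total: 1.

1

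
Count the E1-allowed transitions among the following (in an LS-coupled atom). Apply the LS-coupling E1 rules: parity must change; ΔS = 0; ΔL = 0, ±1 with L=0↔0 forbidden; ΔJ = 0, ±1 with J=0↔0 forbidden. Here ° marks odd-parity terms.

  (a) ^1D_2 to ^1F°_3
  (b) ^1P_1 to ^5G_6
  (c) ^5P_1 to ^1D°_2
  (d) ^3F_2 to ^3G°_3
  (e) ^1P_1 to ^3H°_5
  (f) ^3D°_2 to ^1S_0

(a) allowed
(b) forbidden (parity, ΔS, ΔL, ΔJ fail)
(c) forbidden (ΔS fails)
(d) allowed
(e) forbidden (ΔS, ΔL, ΔJ fail)
(f) forbidden (ΔS, ΔL, ΔJ fail)
Total allowed: 2 of 6.

2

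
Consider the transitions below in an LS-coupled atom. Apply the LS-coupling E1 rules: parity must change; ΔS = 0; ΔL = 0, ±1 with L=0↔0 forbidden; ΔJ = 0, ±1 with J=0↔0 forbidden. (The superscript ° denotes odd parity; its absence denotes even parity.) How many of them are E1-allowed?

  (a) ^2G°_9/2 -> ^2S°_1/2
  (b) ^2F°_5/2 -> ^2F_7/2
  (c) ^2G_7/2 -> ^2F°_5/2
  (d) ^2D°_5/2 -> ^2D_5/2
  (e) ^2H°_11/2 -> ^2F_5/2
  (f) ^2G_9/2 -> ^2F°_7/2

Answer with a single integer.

(a) forbidden (parity, ΔL, ΔJ fail)
(b) allowed
(c) allowed
(d) allowed
(e) forbidden (ΔL, ΔJ fail)
(f) allowed
Total allowed: 4 of 6.

4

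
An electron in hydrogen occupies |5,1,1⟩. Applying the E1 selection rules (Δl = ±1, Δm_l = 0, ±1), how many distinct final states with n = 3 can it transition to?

E1 requires Δl = ±1, so l_f ∈ {0, 2}; with 0 ≤ l_f ≤ n_f−1 = 2, the allowed l_f values are {0, 2}.
For l_f = 0: m_f ∈ {m_i−1, m_i, m_i+1} ∩ [−0, 0] = {0} → 1 state.
For l_f = 2: m_f ∈ {m_i−1, m_i, m_i+1} ∩ [−2, 2] = {0, 1, 2} → 3 states.
Total: 4.

4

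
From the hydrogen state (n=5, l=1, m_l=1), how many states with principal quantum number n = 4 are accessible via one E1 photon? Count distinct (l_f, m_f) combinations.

E1 requires Δl = ±1, so l_f ∈ {0, 2}; with 0 ≤ l_f ≤ n_f−1 = 3, the allowed l_f values are {0, 2}.
For l_f = 0: m_f ∈ {m_i−1, m_i, m_i+1} ∩ [−0, 0] = {0} → 1 state.
For l_f = 2: m_f ∈ {m_i−1, m_i, m_i+1} ∩ [−2, 2] = {0, 1, 2} → 3 states.
Total: 4.

4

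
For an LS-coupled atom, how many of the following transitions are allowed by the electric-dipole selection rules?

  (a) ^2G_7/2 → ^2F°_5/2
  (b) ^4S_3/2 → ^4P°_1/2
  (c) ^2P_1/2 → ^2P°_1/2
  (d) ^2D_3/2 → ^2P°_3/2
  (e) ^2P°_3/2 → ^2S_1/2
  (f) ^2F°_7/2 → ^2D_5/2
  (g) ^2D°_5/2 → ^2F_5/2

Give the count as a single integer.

(a) allowed
(b) allowed
(c) allowed
(d) allowed
(e) allowed
(f) allowed
(g) allowed
Total allowed: 7 of 7.

7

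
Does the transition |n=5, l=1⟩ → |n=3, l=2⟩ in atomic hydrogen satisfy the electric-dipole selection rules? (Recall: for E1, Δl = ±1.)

allowed

Δl = 2 − 1 = +1; the E1 rule Δl = ±1 is ok.
All E1 selection rules are satisfied.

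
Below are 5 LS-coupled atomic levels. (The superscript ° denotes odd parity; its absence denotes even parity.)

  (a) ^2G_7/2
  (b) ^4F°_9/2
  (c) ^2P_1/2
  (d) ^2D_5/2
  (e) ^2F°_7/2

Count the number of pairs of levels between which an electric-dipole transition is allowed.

2

(a)–(b): forbidden (ΔS).
(a)–(c): forbidden (parity, ΔL, ΔJ).
(a)–(d): forbidden (parity, ΔL).
(a)–(e): allowed.
(b)–(c): forbidden (ΔS, ΔL, ΔJ).
(b)–(d): forbidden (ΔS, ΔJ).
(b)–(e): forbidden (parity, ΔS).
(c)–(d): forbidden (parity, ΔJ).
(c)–(e): forbidden (ΔL, ΔJ).
(d)–(e): allowed.
Allowed pairs: 2 of 10.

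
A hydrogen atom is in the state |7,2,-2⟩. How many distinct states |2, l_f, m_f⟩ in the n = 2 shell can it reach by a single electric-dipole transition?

E1 requires Δl = ±1, so l_f ∈ {1, 3}; with 0 ≤ l_f ≤ n_f−1 = 1, the allowed l_f values are {1}.
For l_f = 1: m_f ∈ {m_i−1, m_i, m_i+1} ∩ [−1, 1] = {-1} → 1 state.
Total: 1.

1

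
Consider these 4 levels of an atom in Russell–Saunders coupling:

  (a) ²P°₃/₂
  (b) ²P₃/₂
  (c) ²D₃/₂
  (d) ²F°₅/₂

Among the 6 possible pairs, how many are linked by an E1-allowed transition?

(a)–(b): allowed.
(a)–(c): allowed.
(a)–(d): forbidden (parity, ΔL).
(b)–(c): forbidden (parity).
(b)–(d): forbidden (ΔL).
(c)–(d): allowed.
Allowed pairs: 3 of 6.

3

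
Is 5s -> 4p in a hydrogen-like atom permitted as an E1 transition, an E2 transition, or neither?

E1

Δl = 1 − 0 = +1; l_i + l_f = 1.
E1 (Δl = ±1): satisfied.
E2 (Δl = 0,±2, l_i+l_f ≥ 2): not satisfied.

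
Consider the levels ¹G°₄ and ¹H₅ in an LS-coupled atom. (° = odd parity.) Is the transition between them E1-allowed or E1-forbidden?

Initial level: S=0, L=4, J=4, parity odd. Final level: S=0, L=5, J=5, parity even.
Parity must change: odd → even — ok.
ΔL = 0, ±1 (not L=0↔0): L: 4 → 5, ΔL = +1 — ok.
ΔS = 0: S: 0 → 0 — ok.
ΔJ = 0, ±1 (not J=0↔0): J: 4 → 5, ΔJ = +1 — ok.
All four E1 rules are satisfied.

allowed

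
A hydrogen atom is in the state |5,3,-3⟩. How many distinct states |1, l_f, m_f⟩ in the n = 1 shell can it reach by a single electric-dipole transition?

E1 requires l_f ∈ {2, 4}, but neither lies in [0, 0], so no final state is reachable.
Total: 0.

0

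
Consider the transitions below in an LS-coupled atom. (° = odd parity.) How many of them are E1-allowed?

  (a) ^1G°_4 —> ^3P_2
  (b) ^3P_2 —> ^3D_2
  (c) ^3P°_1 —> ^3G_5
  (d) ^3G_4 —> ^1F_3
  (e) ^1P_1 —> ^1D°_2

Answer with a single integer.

(a) forbidden (ΔS, ΔL, ΔJ fail)
(b) forbidden (parity fails)
(c) forbidden (ΔL, ΔJ fail)
(d) forbidden (parity, ΔS fail)
(e) allowed
Total allowed: 1 of 5.

1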